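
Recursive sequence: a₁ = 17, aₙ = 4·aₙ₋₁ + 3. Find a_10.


Computing step by step:
a_1 = 17
a_2 = 71
a_3 = 287
a_4 = 1151
a_5 = 4607
a_6 = 18431
a_7 = 73727
a_8 = 294911
a_9 = 1179647
a_10 = 4718591


a_10 = 4718591


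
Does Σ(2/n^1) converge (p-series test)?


p-series test: Σ c/n^p converges if p > 1, diverges if p ≤ 1 (constant c > 0 doesn't affect convergence).
p = 1
1 ≤ 1 → DIVERGES

Diverges (p = 1 ≤ 1)


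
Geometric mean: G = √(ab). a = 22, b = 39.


GM = √(22×39) = √858 = 29.2916

GM = 29.2916


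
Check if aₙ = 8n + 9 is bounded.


aₙ = 8n + 9 → as n→∞, aₙ→∞
No finite upper bound exists
The sequence is UNBOUNDED

Unbounded (aₙ → ∞ as n → ∞)


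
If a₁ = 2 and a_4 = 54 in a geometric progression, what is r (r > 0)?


r^(n-1) = aₙ/a₁
r^3 = 54/2 = 27
r = 27^(1/3)
= 3

r = 3


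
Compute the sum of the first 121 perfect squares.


n = 121
n(n+1)(2n+1)/6 = 121×122×243/6
= 3587166/6 = 597861

Σk² = 597861


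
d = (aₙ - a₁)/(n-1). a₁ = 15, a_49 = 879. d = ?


d = (aₙ - a₁)/(n-1)
= (879 - 15)/(49-1)
= 864/48 = 18

d = 18


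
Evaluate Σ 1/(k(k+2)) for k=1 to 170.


1/(k(k+2)) = (1/2)·(1/k - 1/(k+2)) (partial fractions)
Telescoping: Σ = (1/2)·(1 + 1/2 - 1/171 - 1/172) = 43775/58824

Sum = 43775/58824


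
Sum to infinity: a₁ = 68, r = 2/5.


S∞ = a₁/(1-r) = 68/(1 - 2/5)
= 68/(3/5)
= 340/3

S∞ = 340/3


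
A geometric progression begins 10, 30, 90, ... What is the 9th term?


aₙ = a₁·r^(n-1)
= 10×3^8
= 10×6561
= 65610

a_9 = 65610


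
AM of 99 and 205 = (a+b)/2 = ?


AM = (99 + 205)/2 = 304/2 = 152

AM = 152


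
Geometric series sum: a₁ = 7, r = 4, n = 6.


Sₙ = 7×(4^6 - 1)/(4 - 1)
= 7×(4096 - 1)/3
= 7×4095/3
= 9555

S_6 = 9555


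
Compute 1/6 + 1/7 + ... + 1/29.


Σₖ₌6^29 1/k = 1/6 + 1/7 + 1/8 + ... + 1/29
= 3908958676327/2329089562800
≈ 1.6783

Sum = 3908958676327/2329089562800 ≈ 1.6783


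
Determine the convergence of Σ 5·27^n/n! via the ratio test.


aₙ = 5·27^n/n!
a_{n+1}/aₙ = 27^(n+1)/(n+1)! × n!/27^n  (constant 5 cancels)
= 27/(n+1)
L = lim(n→∞) 27/(n+1) = 0
L < 1 → series CONVERGES

Converges (ratio test: L = 0 < 1)


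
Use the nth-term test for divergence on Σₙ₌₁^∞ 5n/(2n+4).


lim(n→∞) 5n/(2n+4) = 5/2 = 5/2  (divide numerator and denominator by n)
lim aₙ = 5/2 ≠ 0 → series DIVERGES

Diverges (lim aₙ = 5/2 ≠ 0)


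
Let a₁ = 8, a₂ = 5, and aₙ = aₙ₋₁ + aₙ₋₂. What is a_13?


Computing iteratively: 8, 5, 13, 18, 31, 49, 80, 129, 209, 338, 547, 885, ...
a_13 = 1432

a_13 = 1432


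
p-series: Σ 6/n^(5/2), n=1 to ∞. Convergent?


p-series test: Σ c/n^p converges if p > 1, diverges if p ≤ 1 (constant c > 0 doesn't affect convergence).
p = 5/2
5/2 > 1 → CONVERGES

Converges (p = 5/2 > 1)


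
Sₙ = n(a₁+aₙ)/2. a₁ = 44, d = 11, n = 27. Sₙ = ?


aₙ = 44 + (27-1)×11 = 330
Sₙ = n(a₁+aₙ)/2 = 27×(44+330)/2
= 27×374/2 = 5049

S_27 = 5049


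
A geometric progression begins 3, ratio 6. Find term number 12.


aₙ = a₁·r^(n-1)
= 3×6^11
= 3×362797056
= 1088391168

a_12 = 1088391168


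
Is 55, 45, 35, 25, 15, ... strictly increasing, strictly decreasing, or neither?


Differences: -10, -10, -10, -10
All differences < 0 → strictly DECREASING

Monotonically decreasing


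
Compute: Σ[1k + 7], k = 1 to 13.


Σ(1k+7) = 1·Σk + 7·n
= 1·91 + 7·13
= 91 + 91 = 182

Σ = 182


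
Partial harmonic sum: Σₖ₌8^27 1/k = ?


Σₖ₌8^27 1/k = 1/8 + 1/9 + 1/10 + ... + 1/27
= 104294993063/80313433200
≈ 1.2986

Sum = 104294993063/80313433200 ≈ 1.2986


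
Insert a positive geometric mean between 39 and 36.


GM = √(39×36) = √1404 = 37.47

GM = 37.47


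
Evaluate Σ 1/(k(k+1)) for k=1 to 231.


1/(k(k+1)) = 1/k - 1/(k+1) (partial fractions)
Telescoping: Σ = 1 - 1/232 = 231/232

Sum = 231/232


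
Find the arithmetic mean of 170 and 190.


AM = (170 + 190)/2 = 360/2 = 180

AM = 180


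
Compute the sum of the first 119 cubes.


n(n+1)/2 = 119×120/2 = 7140
Σk³ = 7140² = 50979600

Σk³ = 50979600


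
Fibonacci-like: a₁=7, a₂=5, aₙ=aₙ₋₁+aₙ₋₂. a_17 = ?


Computing iteratively: 7, 5, 12, 17, 29, 46, 75, 121, 196, 317, 513, 830, ...
a_17 = 9205

a_17 = 9205


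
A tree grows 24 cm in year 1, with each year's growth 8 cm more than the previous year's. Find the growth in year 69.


aₙ = a₁ + (n-1)d
= 24 + (69-1)×8
= 24 + 544
= 568

a_69 = 568


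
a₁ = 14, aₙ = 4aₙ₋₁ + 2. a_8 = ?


Computing step by step:
a_1 = 14
a_2 = 58
a_3 = 234
a_4 = 938
a_5 = 3754
a_6 = 15018
a_7 = 60074
a_8 = 240298


a_8 = 240298


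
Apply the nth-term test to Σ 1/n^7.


lim(n→∞) 1/n^7 = 0
lim aₙ = 0 → nth-term test is INCONCLUSIVE
(Need other tests; this is actually a convergent p-series with p=7 > 1)

Inconclusive (lim aₙ = 0; need another test)


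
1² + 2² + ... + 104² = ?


n = 104
n(n+1)(2n+1)/6 = 104×105×209/6
= 2282280/6 = 380380

Σk² = 380380


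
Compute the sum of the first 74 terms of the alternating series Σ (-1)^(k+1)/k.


S = 1 - 1/2 + 1/3 - 1/4 + 1/5 - 1/6 + 1/7 - 1/8 ± ...
= 0.6864
(Full series converges to +ln(2) ≈ +0.6931)

S_74 = 0.6864


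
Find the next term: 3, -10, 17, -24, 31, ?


Pattern: alternating sign, magnitude arithmetic (d=7)
Terms: 3, -10, 17, -24, 31
Next term = -38

Next term = -38


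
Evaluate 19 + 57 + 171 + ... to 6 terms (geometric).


Sₙ = 19×(3^6 - 1)/(3 - 1)
= 19×(729 - 1)/2
= 19×728/2
= 6916

S_6 = 6916


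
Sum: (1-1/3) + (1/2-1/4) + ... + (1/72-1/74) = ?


Telescoping with gap 2: two head and two tail terms survive.
= (1 + 1/2) - (1/73 + 1/74)
= 3/2 - 1/73 - 1/74 = 3978/2701

Sum = 3978/2701


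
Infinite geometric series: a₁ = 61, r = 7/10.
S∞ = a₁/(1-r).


S∞ = a₁/(1-r) = 61/(1 - 7/10)
= 61/(3/10)
= 610/3

S∞ = 610/3


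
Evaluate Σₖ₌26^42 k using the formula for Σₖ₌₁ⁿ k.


Σₖ₌26^42 k = Σₖ₌₁^42 k − Σₖ₌₁^25 k
= 42·43/2 − 25·26/2
= 903 − 325 = 578

Σk = 578


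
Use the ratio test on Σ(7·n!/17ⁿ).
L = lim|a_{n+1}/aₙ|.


aₙ = 7·n!/17^n
a_{n+1}/aₙ = (n+1)!/17^(n+1) × 17^n/n!  (constant 7 cancels)
= (n+1)/17
L = lim(n→∞) (n+1)/17 = ∞
L > 1 → series DIVERGES

Diverges (ratio test: L = ∞ > 1)


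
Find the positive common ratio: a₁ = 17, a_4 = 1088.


r^(n-1) = aₙ/a₁
r^3 = 1088/17 = 64
r = 64^(1/3)
= 4

r = 4


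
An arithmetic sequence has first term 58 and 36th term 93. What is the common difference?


d = (aₙ - a₁)/(n-1)
= (93 - 58)/(36-1)
= 35/35 = 1

d = 1


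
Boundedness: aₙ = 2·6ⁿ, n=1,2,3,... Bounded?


aₙ = 2·6ⁿ → as n→∞, aₙ→∞ (since base 6 > 1)
No finite upper bound exists
The sequence is UNBOUNDED

Unbounded (aₙ → ∞ as n → ∞)


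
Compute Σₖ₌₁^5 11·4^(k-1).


Sₙ = 11×(4^5 - 1)/(4 - 1)
= 11×(1024 - 1)/3
= 11×1023/3
= 3751

S_5 = 3751


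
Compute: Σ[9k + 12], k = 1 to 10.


Σ(9k+12) = 9·Σk + 12·n
= 9·55 + 12·10
= 495 + 120 = 615

Σ = 615


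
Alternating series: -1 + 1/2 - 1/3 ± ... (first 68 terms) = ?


S = -1 + 1/2 - 1/3 + 1/4 - 1/5 + 1/6 - 1/7 + 1/8 ± ...
= -0.6858
(Full series converges to -ln(2) ≈ -0.6931)

S_68 = -0.6858


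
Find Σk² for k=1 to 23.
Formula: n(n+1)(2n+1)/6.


n = 23
n(n+1)(2n+1)/6 = 23×24×47/6
= 25944/6 = 4324

Σk² = 4324


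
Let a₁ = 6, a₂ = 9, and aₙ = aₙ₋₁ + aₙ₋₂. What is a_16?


Computing iteratively: 6, 9, 15, 24, 39, 63, 102, 165, 267, 432, 699, 1131, ...
a_16 = 7752

a_16 = 7752


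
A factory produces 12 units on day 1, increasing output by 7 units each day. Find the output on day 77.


aₙ = a₁ + (n-1)d
= 12 + (77-1)×7
= 12 + 532
= 544

a_77 = 544


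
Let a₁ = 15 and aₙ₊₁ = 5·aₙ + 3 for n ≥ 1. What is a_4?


Computing step by step:
a_1 = 15
a_2 = 78
a_3 = 393
a_4 = 1968


a_4 = 1968


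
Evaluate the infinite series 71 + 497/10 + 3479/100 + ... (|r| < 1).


S∞ = a₁/(1-r) = 71/(1 - 7/10)
= 71/(3/10)
= 710/3

S∞ = 710/3


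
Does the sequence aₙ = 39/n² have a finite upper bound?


a₁ = 39, a₂ = 39/4, a₃ = 39/9, ...
0 < aₙ ≤ 39 for all n ≥ 1
The sequence IS bounded

Bounded (0 < aₙ ≤ 39)


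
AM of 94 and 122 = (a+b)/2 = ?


AM = (94 + 122)/2 = 216/2 = 108

AM = 108


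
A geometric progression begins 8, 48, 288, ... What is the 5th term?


aₙ = a₁·r^(n-1)
= 8×6^4
= 8×1296
= 10368

a_5 = 10368


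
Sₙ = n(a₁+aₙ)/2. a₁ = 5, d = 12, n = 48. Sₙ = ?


aₙ = 5 + (48-1)×12 = 569
Sₙ = n(a₁+aₙ)/2 = 48×(5+569)/2
= 48×574/2 = 13776

S_48 = 13776


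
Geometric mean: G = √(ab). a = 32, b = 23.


GM = √(32×23) = √736 = 27.1293

GM = 27.1293


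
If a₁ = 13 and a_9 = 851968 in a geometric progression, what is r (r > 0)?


r^(n-1) = aₙ/a₁
r^8 = 851968/13 = 65536
r = 65536^(1/8)
= ±4; taking r > 0 gives r = 4

r = 4


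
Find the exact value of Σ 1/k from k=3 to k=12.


Σₖ₌3^12 1/k = 1/3 + 1/4 + 1/5 + 1/6 + 1/7 + 1/8 + 1/9 + 1/10 + 1/11 + 1/12
= 44441/27720
≈ 1.6032

Sum = 44441/27720 ≈ 1.6032


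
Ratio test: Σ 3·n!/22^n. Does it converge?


aₙ = 3·n!/22^n
a_{n+1}/aₙ = (n+1)!/22^(n+1) × 22^n/n!  (constant 3 cancels)
= (n+1)/22
L = lim(n→∞) (n+1)/22 = ∞
L > 1 → series DIVERGES

Diverges (ratio test: L = ∞ > 1)


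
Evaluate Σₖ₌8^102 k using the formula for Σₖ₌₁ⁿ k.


Σₖ₌8^102 k = Σₖ₌₁^102 k − Σₖ₌₁^7 k
= 102·103/2 − 7·8/2
= 5253 − 28 = 5225

Σk = 5225


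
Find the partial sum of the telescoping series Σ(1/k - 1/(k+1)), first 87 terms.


Telescoping: adjacent terms cancel.
= 1/1 - 1/88
= 1 - 1/88 = 87/88

Sum = 87/88


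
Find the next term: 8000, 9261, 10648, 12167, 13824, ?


Pattern: perfect cubes: n³
Terms: 8000, 9261, 10648, 12167, 13824
Next term = 15625

Next term = 15625


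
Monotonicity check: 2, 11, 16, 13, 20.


Differences: 9, 5, -3, 7
Difference at position 1 is +9 (> 0) but position 3 is -3 (< 0) — sequence both rises and falls
→ NOT monotonic

Not monotonic


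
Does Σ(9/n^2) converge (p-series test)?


p-series test: Σ c/n^p converges if p > 1, diverges if p ≤ 1 (constant c > 0 doesn't affect convergence).
p = 2
2 > 1 → CONVERGES

Converges (p = 2 > 1)


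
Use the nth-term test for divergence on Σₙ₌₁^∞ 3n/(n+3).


lim(n→∞) 3n/(n+3) = 3/1 = 3  (divide numerator and denominator by n)
lim aₙ = 3 ≠ 0 → series DIVERGES

Diverges (lim aₙ = 3 ≠ 0)


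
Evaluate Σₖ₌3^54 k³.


Σₖ₌3^54 k³ = [54·55/2]² − [2·3/2]²
= 2205225 − 9 = 2205216

Σk³ = 2205216


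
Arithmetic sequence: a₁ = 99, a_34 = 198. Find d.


d = (aₙ - a₁)/(n-1)
= (198 - 99)/(34-1)
= 99/33 = 3

d = 3


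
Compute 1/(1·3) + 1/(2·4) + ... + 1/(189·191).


1/(k(k+2)) = (1/2)·(1/k - 1/(k+2)) (partial fractions)
Telescoping: Σ = (1/2)·(1 + 1/2 - 1/190 - 1/191) = 27027/36290

Sum = 27027/36290


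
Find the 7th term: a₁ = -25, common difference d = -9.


aₙ = a₁ + (n-1)d
= -25 + (7-1)×-9
= -25 - 54
= -79

a_7 = -79


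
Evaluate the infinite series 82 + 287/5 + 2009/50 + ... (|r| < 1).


S∞ = a₁/(1-r) = 82/(1 - 7/10)
= 82/(3/10)
= 820/3

S∞ = 820/3


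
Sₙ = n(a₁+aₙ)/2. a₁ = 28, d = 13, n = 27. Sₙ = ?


aₙ = 28 + (27-1)×13 = 366
Sₙ = n(a₁+aₙ)/2 = 27×(28+366)/2
= 27×394/2 = 5319

S_27 = 5319


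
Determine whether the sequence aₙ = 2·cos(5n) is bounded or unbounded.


For all n, -1 ≤ cos(5n) ≤ 1, so -2 ≤ 2·cos(5n) ≤ 2
Lower bound: -2, Upper bound: 2
The sequence IS bounded

Bounded (-2 ≤ aₙ ≤ 2)


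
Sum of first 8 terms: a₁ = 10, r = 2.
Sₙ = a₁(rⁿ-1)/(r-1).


Sₙ = 10×(2^8 - 1)/(2 - 1)
= 10×(256 - 1)/1
= 10×255/1
= 2550

S_8 = 2550


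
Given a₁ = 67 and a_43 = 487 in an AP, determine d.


d = (aₙ - a₁)/(n-1)
= (487 - 67)/(43-1)
= 420/42 = 10

d = 10


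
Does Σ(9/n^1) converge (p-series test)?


p-series test: Σ c/n^p converges if p > 1, diverges if p ≤ 1 (constant c > 0 doesn't affect convergence).
p = 1
1 ≤ 1 → DIVERGES

Diverges (p = 1 ≤ 1)


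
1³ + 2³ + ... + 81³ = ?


n(n+1)/2 = 81×82/2 = 3321
Σk³ = 3321² = 11029041

Σk³ = 11029041


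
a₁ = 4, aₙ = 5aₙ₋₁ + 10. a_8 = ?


Computing step by step:
a_1 = 4
a_2 = 30
a_3 = 160
a_4 = 810
a_5 = 4060
a_6 = 20310
a_7 = 101560
a_8 = 507810


a_8 = 507810


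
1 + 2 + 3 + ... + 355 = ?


n(n+1)/2 = 355×356/2 = 126380/2 = 63190

Σk = 63190


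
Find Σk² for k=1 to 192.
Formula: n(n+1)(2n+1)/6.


n = 192
n(n+1)(2n+1)/6 = 192×193×385/6
= 14266560/6 = 2377760

Σk² = 2377760


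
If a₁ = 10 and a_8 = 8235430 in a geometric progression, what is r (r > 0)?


r^(n-1) = aₙ/a₁
r^7 = 8235430/10 = 823543
r = 823543^(1/7)
= 7

r = 7


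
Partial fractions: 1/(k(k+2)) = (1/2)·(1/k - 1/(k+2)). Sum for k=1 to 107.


1/(k(k+2)) = (1/2)·(1/k - 1/(k+2)) (partial fractions)
Telescoping: Σ = (1/2)·(1 + 1/2 - 1/108 - 1/109) = 17441/23544

Sum = 17441/23544


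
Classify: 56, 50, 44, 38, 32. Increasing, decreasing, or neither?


Differences: -6, -6, -6, -6
All differences < 0 → strictly DECREASING

Monotonically decreasing


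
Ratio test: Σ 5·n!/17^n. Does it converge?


aₙ = 5·n!/17^n
a_{n+1}/aₙ = (n+1)!/17^(n+1) × 17^n/n!  (constant 5 cancels)
= (n+1)/17
L = lim(n→∞) (n+1)/17 = ∞
L > 1 → series DIVERGES

Diverges (ratio test: L = ∞ > 1)


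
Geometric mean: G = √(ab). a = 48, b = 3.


GM = √(48×3) = √144 = 12

GM = 12


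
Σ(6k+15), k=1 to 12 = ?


Σ(6k+15) = 6·Σk + 15·n
= 6·78 + 15·12
= 468 + 180 = 648

Σ = 648


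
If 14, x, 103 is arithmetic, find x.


AM = (14 + 103)/2 = 117/2 = 58.5

AM = 58.5


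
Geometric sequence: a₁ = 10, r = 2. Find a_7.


aₙ = a₁·r^(n-1)
= 10×2^6
= 10×64
= 640

a_7 = 640


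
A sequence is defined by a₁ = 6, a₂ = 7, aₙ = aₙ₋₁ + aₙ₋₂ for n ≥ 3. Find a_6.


Computing iteratively: 6, 7, 13, 20, 33, 53
a_6 = 53

a_6 = 53


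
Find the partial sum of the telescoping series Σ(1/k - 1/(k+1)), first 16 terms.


Telescoping: adjacent terms cancel.
= 1/1 - 1/17
= 1 - 1/17 = 16/17

Sum = 16/17


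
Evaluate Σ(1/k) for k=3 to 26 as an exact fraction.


Σₖ₌3^26 1/k = 1/3 + 1/4 + 1/5 + ... + 1/26
= 21010170067/8923714800
≈ 2.3544

Sum = 21010170067/8923714800 ≈ 2.3544


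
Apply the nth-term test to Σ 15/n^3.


lim(n→∞) 15/n^3 = 0
lim aₙ = 0 → nth-term test is INCONCLUSIVE
(Need other tests; this is actually a convergent p-series with p=3 > 1)

Inconclusive (lim aₙ = 0; need another test)


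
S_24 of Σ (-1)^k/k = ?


S = -1 + 1/2 - 1/3 + 1/4 - 1/5 + 1/6 - 1/7 + 1/8 ± ...
= -0.6727
(Full series converges to -ln(2) ≈ -0.6931)

S_24 = -0.6727


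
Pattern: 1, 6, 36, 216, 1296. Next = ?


Pattern: geometric (r=6)
Terms: 1, 6, 36, 216, 1296
Next term = 7776

Next term = 7776


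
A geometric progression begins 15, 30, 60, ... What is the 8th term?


aₙ = a₁·r^(n-1)
= 15×2^7
= 15×128
= 1920

a_8 = 1920


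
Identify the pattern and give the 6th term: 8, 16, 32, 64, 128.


Pattern: powers of 2: 2ⁿ
Terms: 8, 16, 32, 64, 128
Next term = 256

Next term = 256


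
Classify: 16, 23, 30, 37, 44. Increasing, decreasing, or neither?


Differences: 7, 7, 7, 7
All differences > 0 → strictly INCREASING

Monotonically increasing


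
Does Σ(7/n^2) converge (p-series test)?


p-series test: Σ c/n^p converges if p > 1, diverges if p ≤ 1 (constant c > 0 doesn't affect convergence).
p = 2
2 > 1 → CONVERGES

Converges (p = 2 > 1)


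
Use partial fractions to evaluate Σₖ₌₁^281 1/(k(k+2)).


1/(k(k+2)) = (1/2)·(1/k - 1/(k+2)) (partial fractions)
Telescoping: Σ = (1/2)·(1 + 1/2 - 1/282 - 1/283) = 29786/39903

Sum = 29786/39903


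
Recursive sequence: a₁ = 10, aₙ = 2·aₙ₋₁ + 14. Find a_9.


Computing step by step:
a_1 = 10
a_2 = 34
a_3 = 82
a_4 = 178
a_5 = 370
a_6 = 754
a_7 = 1522
a_8 = 3058
a_9 = 6130


a_9 = 6130


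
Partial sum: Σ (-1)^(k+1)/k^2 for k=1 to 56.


S = 1 - 1/4 + 1/9 - 1/16 + 1/25 - 1/36 + 1/49 - 1/64 ± ...
= 0.8223
(Full series converges to +π²/12 ≈ +0.8225)

S_56 = 0.8223


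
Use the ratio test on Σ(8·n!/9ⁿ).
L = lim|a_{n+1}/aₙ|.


aₙ = 8·n!/9^n
a_{n+1}/aₙ = (n+1)!/9^(n+1) × 9^n/n!  (constant 8 cancels)
= (n+1)/9
L = lim(n→∞) (n+1)/9 = ∞
L > 1 → series DIVERGES

Diverges (ratio test: L = ∞ > 1)


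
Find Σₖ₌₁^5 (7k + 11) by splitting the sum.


Σ(7k+11) = 7·Σk + 11·n
= 7·15 + 11·5
= 105 + 55 = 160

Σ = 160


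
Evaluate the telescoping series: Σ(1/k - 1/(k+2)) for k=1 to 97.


Telescoping with gap 2: two head and two tail terms survive.
= (1 + 1/2) - (1/98 + 1/99)
= 3/2 - 1/98 - 1/99 = 7178/4851

Sum = 7178/4851


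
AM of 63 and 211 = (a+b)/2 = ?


AM = (63 + 211)/2 = 274/2 = 137

AM = 137


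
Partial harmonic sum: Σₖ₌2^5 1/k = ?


Σₖ₌2^5 1/k = 1/2 + 1/3 + 1/4 + 1/5
= 77/60
≈ 1.2833

Sum = 77/60 ≈ 1.2833


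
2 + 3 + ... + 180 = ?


Σₖ₌2^180 k = Σₖ₌₁^180 k − Σₖ₌₁^1 k
= 180·181/2 − 1·2/2
= 16290 − 1 = 16289

Σk = 16289


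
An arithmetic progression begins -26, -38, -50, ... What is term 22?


aₙ = a₁ + (n-1)d
= -26 + (22-1)×-12
= -26 - 252
= -278

a_22 = -278


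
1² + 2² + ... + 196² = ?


n = 196
n(n+1)(2n+1)/6 = 196×197×393/6
= 15174516/6 = 2529086

Σk² = 2529086


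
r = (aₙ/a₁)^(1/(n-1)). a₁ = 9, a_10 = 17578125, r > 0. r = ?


r^(n-1) = aₙ/a₁
r^9 = 17578125/9 = 1953125
r = 1953125^(1/9)
= 5

r = 5


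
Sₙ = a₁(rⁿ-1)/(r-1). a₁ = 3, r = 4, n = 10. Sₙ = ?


Sₙ = 3×(4^10 - 1)/(4 - 1)
= 3×(1048576 - 1)/3
= 3×1048575/3
= 1048575

S_10 = 1048575


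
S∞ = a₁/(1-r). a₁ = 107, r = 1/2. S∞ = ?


S∞ = a₁/(1-r) = 107/(1 - 1/2)
= 107/(1/2)
= 214

S∞ = 214


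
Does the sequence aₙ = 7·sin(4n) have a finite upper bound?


For all n, -1 ≤ sin(4n) ≤ 1, so -7 ≤ 7·sin(4n) ≤ 7
Lower bound: -7, Upper bound: 7
The sequence IS bounded

Bounded (-7 ≤ aₙ ≤ 7)


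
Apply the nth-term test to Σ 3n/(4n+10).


lim(n→∞) 3n/(4n+10) = 3/4 = 3/4  (divide numerator and denominator by n)
lim aₙ = 3/4 ≠ 0 → series DIVERGES

Diverges (lim aₙ = 3/4 ≠ 0)


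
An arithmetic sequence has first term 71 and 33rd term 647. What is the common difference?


d = (aₙ - a₁)/(n-1)
= (647 - 71)/(33-1)
= 576/32 = 18

d = 18


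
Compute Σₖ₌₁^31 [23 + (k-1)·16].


aₙ = 23 + (31-1)×16 = 503
Sₙ = n(a₁+aₙ)/2 = 31×(23+503)/2
= 31×526/2 = 8153

S_31 = 8153


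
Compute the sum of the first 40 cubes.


n(n+1)/2 = 40×41/2 = 820
Σk³ = 820² = 672400

Σk³ = 672400


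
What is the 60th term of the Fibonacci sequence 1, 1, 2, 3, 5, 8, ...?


Fibonacci sequence: 1, 1, 2, 3, 5, 8, 13, 21, 34, 55, 89, ...
F(60) = 1548008755920

F(60) = 1548008755920


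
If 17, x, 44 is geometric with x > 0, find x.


GM = √(17×44) = √748 = 27.3496

GM = 27.3496


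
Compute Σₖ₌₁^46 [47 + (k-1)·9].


aₙ = 47 + (46-1)×9 = 452
Sₙ = n(a₁+aₙ)/2 = 46×(47+452)/2
= 46×499/2 = 11477

S_46 = 11477


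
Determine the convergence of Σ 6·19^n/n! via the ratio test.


aₙ = 6·19^n/n!
a_{n+1}/aₙ = 19^(n+1)/(n+1)! × n!/19^n  (constant 6 cancels)
= 19/(n+1)
L = lim(n→∞) 19/(n+1) = 0
L < 1 → series CONVERGES

Converges (ratio test: L = 0 < 1)


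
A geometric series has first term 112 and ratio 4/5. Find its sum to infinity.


S∞ = a₁/(1-r) = 112/(1 - 4/5)
= 112/(1/5)
= 560

S∞ = 560


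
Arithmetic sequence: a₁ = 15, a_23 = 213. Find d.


d = (aₙ - a₁)/(n-1)
= (213 - 15)/(23-1)
= 198/22 = 9

d = 9


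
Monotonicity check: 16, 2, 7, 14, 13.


Differences: -14, 5, 7, -1
Difference at position 2 is +5 (> 0) but position 1 is -14 (< 0) — sequence both rises and falls
→ NOT monotonic

Not monotonic


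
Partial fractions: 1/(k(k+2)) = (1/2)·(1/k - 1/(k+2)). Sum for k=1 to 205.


1/(k(k+2)) = (1/2)·(1/k - 1/(k+2)) (partial fractions)
Telescoping: Σ = (1/2)·(1 + 1/2 - 1/206 - 1/207) = 31775/42642

Sum = 31775/42642


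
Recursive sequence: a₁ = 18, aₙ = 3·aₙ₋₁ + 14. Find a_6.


Computing step by step:
a_1 = 18
a_2 = 68
a_3 = 218
a_4 = 668
a_5 = 2018
a_6 = 6068


a_6 = 6068


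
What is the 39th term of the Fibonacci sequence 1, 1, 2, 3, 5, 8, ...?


Fibonacci sequence: 1, 1, 2, 3, 5, 8, 13, 21, 34, 55, 89, ...
F(39) = 63245986

F(39) = 63245986


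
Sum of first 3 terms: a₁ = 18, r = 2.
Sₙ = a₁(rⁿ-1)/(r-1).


Sₙ = 18×(2^3 - 1)/(2 - 1)
= 18×(8 - 1)/1
= 18×7/1
= 126

S_3 = 126


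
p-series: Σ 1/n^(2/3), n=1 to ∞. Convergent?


p-series test: Σ c/n^p converges if p > 1, diverges if p ≤ 1 (constant c > 0 doesn't affect convergence).
p = 2/3
2/3 ≤ 1 → DIVERGES

Diverges (p = 2/3 ≤ 1)


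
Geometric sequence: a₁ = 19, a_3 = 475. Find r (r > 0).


r^(n-1) = aₙ/a₁
r^2 = 475/19 = 25
r = 25^(1/2)
= ±5; taking r > 0 gives r = 5

r = 5


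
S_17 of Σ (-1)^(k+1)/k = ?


S = 1 - 1/2 + 1/3 - 1/4 + 1/5 - 1/6 + 1/7 - 1/8 ± ...
= 0.7217
(Full series converges to +ln(2) ≈ +0.6931)

S_17 = 0.7217


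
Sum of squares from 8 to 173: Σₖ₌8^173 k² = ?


Σₖ₌8^173 k² = Σₖ₌₁^173 k² − Σₖ₌₁^7 k²
= 173·174·347/6 − 7·8·15/6
= 1740899 − 140 = 1740759

Σk² = 1740759


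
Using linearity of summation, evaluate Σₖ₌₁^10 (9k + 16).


Σ(9k+16) = 9·Σk + 16·n
= 9·55 + 16·10
= 495 + 160 = 655

Σ = 655


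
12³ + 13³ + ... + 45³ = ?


Σₖ₌12^45 k³ = [45·46/2]² − [11·12/2]²
= 1071225 − 4356 = 1066869

Σk³ = 1066869


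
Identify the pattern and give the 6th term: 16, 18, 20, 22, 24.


Pattern: arithmetic (d=2)
Terms: 16, 18, 20, 22, 24
Next term = 26

Next term = 26


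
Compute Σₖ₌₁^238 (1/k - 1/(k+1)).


Telescoping: adjacent terms cancel.
= 1/1 - 1/239
= 1 - 1/239 = 238/239

Sum = 238/239


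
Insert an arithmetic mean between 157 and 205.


AM = (157 + 205)/2 = 362/2 = 181

AM = 181


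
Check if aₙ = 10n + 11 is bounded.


aₙ = 10n + 11 → as n→∞, aₙ→∞
No finite upper bound exists
The sequence is UNBOUNDED

Unbounded (aₙ → ∞ as n → ∞)


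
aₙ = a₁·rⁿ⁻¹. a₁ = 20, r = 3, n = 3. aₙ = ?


aₙ = a₁·r^(n-1)
= 20×3^2
= 20×9
= 180

a_3 = 180


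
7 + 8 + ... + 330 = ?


Σₖ₌7^330 k = Σₖ₌₁^330 k − Σₖ₌₁^6 k
= 330·331/2 − 6·7/2
= 54615 − 21 = 54594

Σk = 54594


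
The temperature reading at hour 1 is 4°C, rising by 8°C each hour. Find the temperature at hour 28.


aₙ = a₁ + (n-1)d
= 4 + (28-1)×8
= 4 + 216
= 220

a_28 = 220


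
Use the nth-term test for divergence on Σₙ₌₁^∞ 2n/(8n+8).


lim(n→∞) 2n/(8n+8) = 2/8 = 1/4  (divide numerator and denominator by n)
lim aₙ = 1/4 ≠ 0 → series DIVERGES

Diverges (lim aₙ = 1/4 ≠ 0)


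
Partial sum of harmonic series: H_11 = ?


H_11 = 1/1 + 1/2 + 1/3 + ... + 1/11
= 83711/27720
≈ 3.0199

H_11 = 83711/27720 ≈ 3.0199


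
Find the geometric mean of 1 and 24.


GM = √(1×24) = √24 = 4.899

GM = 4.899


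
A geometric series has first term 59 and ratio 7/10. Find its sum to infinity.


S∞ = a₁/(1-r) = 59/(1 - 7/10)
= 59/(3/10)
= 590/3

S∞ = 590/3


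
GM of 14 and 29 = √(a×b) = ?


GM = √(14×29) = √406 = 20.1494

GM = 20.1494


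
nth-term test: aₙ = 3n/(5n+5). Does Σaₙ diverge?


lim(n→∞) 3n/(5n+5) = 3/5 = 3/5  (divide numerator and denominator by n)
lim aₙ = 3/5 ≠ 0 → series DIVERGES

Diverges (lim aₙ = 3/5 ≠ 0)


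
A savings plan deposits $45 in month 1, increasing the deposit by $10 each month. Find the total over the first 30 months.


aₙ = 45 + (30-1)×10 = 335
Sₙ = n(a₁+aₙ)/2 = 30×(45+335)/2
= 30×380/2 = 5700

S_30 = 5700


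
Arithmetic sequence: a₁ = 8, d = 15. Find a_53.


aₙ = a₁ + (n-1)d
= 8 + (53-1)×15
= 8 + 780
= 788

a_53 = 788


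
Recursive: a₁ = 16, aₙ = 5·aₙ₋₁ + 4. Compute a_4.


Computing step by step:
a_1 = 16
a_2 = 84
a_3 = 424
a_4 = 2124


a_4 = 2124


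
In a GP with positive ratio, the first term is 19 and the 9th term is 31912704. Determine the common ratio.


r^(n-1) = aₙ/a₁
r^8 = 31912704/19 = 1679616
r = 1679616^(1/8)
= ±6; taking r > 0 gives r = 6

r = 6


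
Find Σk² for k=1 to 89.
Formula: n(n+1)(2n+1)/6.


n = 89
n(n+1)(2n+1)/6 = 89×90×179/6
= 1433790/6 = 238965

Σk² = 238965


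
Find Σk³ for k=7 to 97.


Σₖ₌7^97 k³ = [97·98/2]² − [6·7/2]²
= 22591009 − 441 = 22590568

Σk³ = 22590568


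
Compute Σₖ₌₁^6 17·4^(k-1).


Sₙ = 17×(4^6 - 1)/(4 - 1)
= 17×(4096 - 1)/3
= 17×4095/3
= 23205

S_6 = 23205


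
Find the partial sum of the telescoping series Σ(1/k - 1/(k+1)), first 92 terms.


Telescoping: adjacent terms cancel.
= 1/1 - 1/93
= 1 - 1/93 = 92/93

Sum = 92/93


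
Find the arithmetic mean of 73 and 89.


AM = (73 + 89)/2 = 162/2 = 81

AM = 81


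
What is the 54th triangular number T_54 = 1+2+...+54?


n(n+1)/2 = 54×55/2 = 2970/2 = 1485

Σk = 1485


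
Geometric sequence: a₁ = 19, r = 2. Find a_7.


aₙ = a₁·r^(n-1)
= 19×2^6
= 19×64
= 1216

a_7 = 1216


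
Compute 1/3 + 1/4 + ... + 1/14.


Σₖ₌3^14 1/k = 1/3 + 1/4 + 1/5 + ... + 1/14
= 631193/360360
≈ 1.7516

Sum = 631193/360360 ≈ 1.7516


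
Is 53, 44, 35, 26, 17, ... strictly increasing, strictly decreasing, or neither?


Differences: -9, -9, -9, -9
All differences < 0 → strictly DECREASING

Monotonically decreasing


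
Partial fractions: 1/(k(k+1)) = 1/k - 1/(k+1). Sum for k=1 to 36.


1/(k(k+1)) = 1/k - 1/(k+1) (partial fractions)
Telescoping: Σ = 1 - 1/37 = 36/37

Sum = 36/37


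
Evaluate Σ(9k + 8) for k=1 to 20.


Σ(9k+8) = 9·Σk + 8·n
= 9·210 + 8·20
= 1890 + 160 = 2050

Σ = 2050


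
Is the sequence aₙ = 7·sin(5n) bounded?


For all n, -1 ≤ sin(5n) ≤ 1, so -7 ≤ 7·sin(5n) ≤ 7
Lower bound: -7, Upper bound: 7
The sequence IS bounded

Bounded (-7 ≤ aₙ ≤ 7)


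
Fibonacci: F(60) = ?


Fibonacci sequence: 1, 1, 2, 3, 5, 8, 13, 21, 34, 55, 89, ...
F(60) = 1548008755920

F(60) = 1548008755920


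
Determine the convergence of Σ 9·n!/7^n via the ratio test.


aₙ = 9·n!/7^n
a_{n+1}/aₙ = (n+1)!/7^(n+1) × 7^n/n!  (constant 9 cancels)
= (n+1)/7
L = lim(n→∞) (n+1)/7 = ∞
L > 1 → series DIVERGES

Diverges (ratio test: L = ∞ > 1)


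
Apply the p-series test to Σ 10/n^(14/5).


p-series test: Σ c/n^p converges if p > 1, diverges if p ≤ 1 (constant c > 0 doesn't affect convergence).
p = 14/5
14/5 > 1 → CONVERGES

Converges (p = 14/5 > 1)


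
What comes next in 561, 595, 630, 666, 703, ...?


Pattern: triangular numbers: n(n+1)/2
Terms: 561, 595, 630, 666, 703
Next term = 741

Next term = 741


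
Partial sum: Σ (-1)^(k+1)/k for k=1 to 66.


S = 1 - 1/2 + 1/3 - 1/4 + 1/5 - 1/6 + 1/7 - 1/8 ± ...
= 0.6856
(Full series converges to +ln(2) ≈ +0.6931)

S_66 = 0.6856


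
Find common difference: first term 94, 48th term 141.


d = (aₙ - a₁)/(n-1)
= (141 - 94)/(48-1)
= 47/47 = 1

d = 1


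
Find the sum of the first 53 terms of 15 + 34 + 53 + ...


aₙ = 15 + (53-1)×19 = 1003
Sₙ = n(a₁+aₙ)/2 = 53×(15+1003)/2
= 53×1018/2 = 26977

S_53 = 26977


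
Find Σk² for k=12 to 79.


Σₖ₌12^79 k² = Σₖ₌₁^79 k² − Σₖ₌₁^11 k²
= 79·80·159/6 − 11·12·23/6
= 167480 − 506 = 166974

Σk² = 166974


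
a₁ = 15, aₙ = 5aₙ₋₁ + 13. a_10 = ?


Computing step by step:
a_1 = 15
a_2 = 88
a_3 = 453
a_4 = 2278
a_5 = 11403
a_6 = 57028
a_7 = 285153
a_8 = 1425778
a_9 = 7128903
a_10 = 35644528


a_10 = 35644528


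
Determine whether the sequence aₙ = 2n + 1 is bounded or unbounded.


aₙ = 2n + 1 → as n→∞, aₙ→∞
No finite upper bound exists
The sequence is UNBOUNDED

Unbounded (aₙ → ∞ as n → ∞)


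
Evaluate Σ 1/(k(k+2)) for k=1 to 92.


1/(k(k+2)) = (1/2)·(1/k - 1/(k+2)) (partial fractions)
Telescoping: Σ = (1/2)·(1 + 1/2 - 1/93 - 1/94) = 6463/8742

Sum = 6463/8742


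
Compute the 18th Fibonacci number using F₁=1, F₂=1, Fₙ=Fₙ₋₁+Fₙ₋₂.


Fibonacci sequence: 1, 1, 2, 3, 5, 8, 13, 21, 34, 55, 89, ...
F(18) = 2584

F(18) = 2584


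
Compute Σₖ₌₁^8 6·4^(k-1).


Sₙ = 6×(4^8 - 1)/(4 - 1)
= 6×(65536 - 1)/3
= 6×65535/3
= 131070

S_8 = 131070


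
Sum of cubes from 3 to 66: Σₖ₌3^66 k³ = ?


Σₖ₌3^66 k³ = [66·67/2]² − [2·3/2]²
= 4888521 − 9 = 4888512

Σk³ = 4888512


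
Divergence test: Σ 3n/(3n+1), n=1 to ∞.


lim(n→∞) 3n/(3n+1) = 3/3 = 1  (divide numerator and denominator by n)
lim aₙ = 1 ≠ 0 → series DIVERGES

Diverges (lim aₙ = 1 ≠ 0)


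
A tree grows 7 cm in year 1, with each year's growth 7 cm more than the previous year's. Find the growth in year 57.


aₙ = a₁ + (n-1)d
= 7 + (57-1)×7
= 7 + 392
= 399

a_57 = 399


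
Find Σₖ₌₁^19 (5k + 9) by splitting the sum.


Σ(5k+9) = 5·Σk + 9·n
= 5·190 + 9·19
= 950 + 171 = 1121

Σ = 1121


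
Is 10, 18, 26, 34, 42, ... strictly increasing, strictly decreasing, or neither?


Differences: 8, 8, 8, 8
All differences > 0 → strictly INCREASING

Monotonically increasing


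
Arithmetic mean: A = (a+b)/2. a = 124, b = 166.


AM = (124 + 166)/2 = 290/2 = 145

AM = 145


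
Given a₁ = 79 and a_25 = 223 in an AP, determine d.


d = (aₙ - a₁)/(n-1)
= (223 - 79)/(25-1)
= 144/24 = 6

d = 6


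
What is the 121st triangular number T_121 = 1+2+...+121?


n(n+1)/2 = 121×122/2 = 14762/2 = 7381

Σk = 7381


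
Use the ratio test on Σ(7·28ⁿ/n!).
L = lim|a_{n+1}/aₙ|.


aₙ = 7·28^n/n!
a_{n+1}/aₙ = 28^(n+1)/(n+1)! × n!/28^n  (constant 7 cancels)
= 28/(n+1)
L = lim(n→∞) 28/(n+1) = 0
L < 1 → series CONVERGES

Converges (ratio test: L = 0 < 1)


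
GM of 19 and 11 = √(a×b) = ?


GM = √(19×11) = √209 = 14.4568

GM = 14.4568


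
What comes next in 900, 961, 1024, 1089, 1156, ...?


Pattern: perfect squares: n²
Terms: 900, 961, 1024, 1089, 1156
Next term = 1225

Next term = 1225


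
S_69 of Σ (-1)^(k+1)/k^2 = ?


S = 1 - 1/4 + 1/9 - 1/16 + 1/25 - 1/36 + 1/49 - 1/64 ± ...
= 0.8226
(Full series converges to +π²/12 ≈ +0.8225)

S_69 = 0.8226


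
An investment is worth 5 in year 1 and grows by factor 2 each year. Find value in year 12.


aₙ = a₁·r^(n-1)
= 5×2^11
= 5×2048
= 10240

a_12 = 10240


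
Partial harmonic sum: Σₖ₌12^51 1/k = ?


Σₖ₌12^51 1/k = 1/12 + 1/13 + 1/14 + ... + 1/51
= 4645268866599554270339/3099044504245996706400
≈ 1.4989

Sum = 4645268866599554270339/3099044504245996706400 ≈ 1.4989


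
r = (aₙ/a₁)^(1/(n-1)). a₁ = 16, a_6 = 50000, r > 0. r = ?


r^(n-1) = aₙ/a₁
r^5 = 50000/16 = 3125
r = 3125^(1/5)
= 5

r = 5


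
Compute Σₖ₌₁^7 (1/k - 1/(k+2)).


Telescoping with gap 2: two head and two tail terms survive.
= (1 + 1/2) - (1/8 + 1/9)
= 3/2 - 1/8 - 1/9 = 91/72

Sum = 91/72


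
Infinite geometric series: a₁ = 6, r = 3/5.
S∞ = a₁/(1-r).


S∞ = a₁/(1-r) = 6/(1 - 3/5)
= 6/(2/5)
= 15

S∞ = 15


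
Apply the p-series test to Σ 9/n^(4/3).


p-series test: Σ c/n^p converges if p > 1, diverges if p ≤ 1 (constant c > 0 doesn't affect convergence).
p = 4/3
4/3 > 1 → CONVERGES

Converges (p = 4/3 > 1)


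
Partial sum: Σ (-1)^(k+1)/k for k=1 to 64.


S = 1 - 1/2 + 1/3 - 1/4 + 1/5 - 1/6 + 1/7 - 1/8 ± ...
= 0.6854
(Full series converges to +ln(2) ≈ +0.6931)

S_64 = 0.6854


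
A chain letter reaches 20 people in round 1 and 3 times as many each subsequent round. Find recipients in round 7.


aₙ = a₁·r^(n-1)
= 20×3^6
= 20×729
= 14580

a_7 = 14580


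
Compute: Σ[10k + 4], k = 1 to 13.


Σ(10k+4) = 10·Σk + 4·n
= 10·91 + 4·13
= 910 + 52 = 962

Σ = 962


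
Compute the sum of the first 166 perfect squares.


n = 166
n(n+1)(2n+1)/6 = 166×167×333/6
= 9231426/6 = 1538571

Σk² = 1538571


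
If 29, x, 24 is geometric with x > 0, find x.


GM = √(29×24) = √696 = 26.3818

GM = 26.3818


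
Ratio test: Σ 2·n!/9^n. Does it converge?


aₙ = 2·n!/9^n
a_{n+1}/aₙ = (n+1)!/9^(n+1) × 9^n/n!  (constant 2 cancels)
= (n+1)/9
L = lim(n→∞) (n+1)/9 = ∞
L > 1 → series DIVERGES

Diverges (ratio test: L = ∞ > 1)


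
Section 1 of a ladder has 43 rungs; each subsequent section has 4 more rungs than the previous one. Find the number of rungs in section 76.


aₙ = a₁ + (n-1)d
= 43 + (76-1)×4
= 43 + 300
= 343

a_76 = 343


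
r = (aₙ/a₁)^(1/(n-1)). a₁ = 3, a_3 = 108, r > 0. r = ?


r^(n-1) = aₙ/a₁
r^2 = 108/3 = 36
r = 36^(1/2)
= ±6; taking r > 0 gives r = 6

r = 6


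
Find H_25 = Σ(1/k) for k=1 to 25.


H_25 = 1/1 + 1/2 + 1/3 + ... + 1/25
= 34052522467/8923714800
≈ 3.816

H_25 = 34052522467/8923714800 ≈ 3.816


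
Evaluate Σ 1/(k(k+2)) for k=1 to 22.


1/(k(k+2)) = (1/2)·(1/k - 1/(k+2)) (partial fractions)
Telescoping: Σ = (1/2)·(1 + 1/2 - 1/23 - 1/24) = 781/1104

Sum = 781/1104


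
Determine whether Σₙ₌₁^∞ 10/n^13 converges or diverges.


p-series test: Σ c/n^p converges if p > 1, diverges if p ≤ 1 (constant c > 0 doesn't affect convergence).
p = 13
13 > 1 → CONVERGES

Converges (p = 13 > 1)


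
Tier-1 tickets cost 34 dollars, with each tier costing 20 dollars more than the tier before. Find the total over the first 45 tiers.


aₙ = 34 + (45-1)×20 = 914
Sₙ = n(a₁+aₙ)/2 = 45×(34+914)/2
= 45×948/2 = 21330

S_45 = 21330


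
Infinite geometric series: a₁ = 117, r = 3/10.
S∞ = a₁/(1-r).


S∞ = a₁/(1-r) = 117/(1 - 3/10)
= 117/(7/10)
= 1170/7

S∞ = 1170/7


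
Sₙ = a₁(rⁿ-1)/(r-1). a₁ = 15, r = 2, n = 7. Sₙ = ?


Sₙ = 15×(2^7 - 1)/(2 - 1)
= 15×(128 - 1)/1
= 15×127/1
= 1905

S_7 = 1905


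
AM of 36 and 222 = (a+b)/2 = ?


AM = (36 + 222)/2 = 258/2 = 129

AM = 129


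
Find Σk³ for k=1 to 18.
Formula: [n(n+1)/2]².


n(n+1)/2 = 18×19/2 = 171
Σk³ = 171² = 29241

Σk³ = 29241


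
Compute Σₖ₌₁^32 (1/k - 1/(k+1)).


Telescoping: adjacent terms cancel.
= 1/1 - 1/33
= 1 - 1/33 = 32/33

Sum = 32/33


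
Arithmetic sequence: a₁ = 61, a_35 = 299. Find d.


d = (aₙ - a₁)/(n-1)
= (299 - 61)/(35-1)
= 238/34 = 7

d = 7


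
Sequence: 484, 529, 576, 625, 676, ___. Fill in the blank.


Pattern: perfect squares: n²
Terms: 484, 529, 576, 625, 676
Next term = 729

Next term = 729


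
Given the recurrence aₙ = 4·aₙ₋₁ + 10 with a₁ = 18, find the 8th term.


Computing step by step:
a_1 = 18
a_2 = 82
a_3 = 338
a_4 = 1362
a_5 = 5458
a_6 = 21842
a_7 = 87378
a_8 = 349522


a_8 = 349522


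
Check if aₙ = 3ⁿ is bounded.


aₙ = 3ⁿ → as n→∞, aₙ→∞ (since base 3 > 1)
No finite upper bound exists
The sequence is UNBOUNDED

Unbounded (aₙ → ∞ as n → ∞)


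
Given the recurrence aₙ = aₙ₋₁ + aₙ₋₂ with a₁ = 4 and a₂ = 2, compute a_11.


Computing iteratively: 4, 2, 6, 8, 14, 22, 36, 58, 94, 152, 246
a_11 = 246

a_11 = 246


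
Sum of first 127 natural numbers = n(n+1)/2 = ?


n(n+1)/2 = 127×128/2 = 16256/2 = 8128

Σk = 8128


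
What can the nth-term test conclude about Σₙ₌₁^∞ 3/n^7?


lim(n→∞) 3/n^7 = 0
lim aₙ = 0 → nth-term test is INCONCLUSIVE
(Need other tests; this is actually a convergent p-series with p=7 > 1)

Inconclusive (lim aₙ = 0; need another test)


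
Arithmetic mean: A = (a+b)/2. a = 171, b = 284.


AM = (171 + 284)/2 = 455/2 = 227.5

AM = 227.5


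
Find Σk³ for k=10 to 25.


Σₖ₌10^25 k³ = [25·26/2]² − [9·10/2]²
= 105625 − 2025 = 103600

Σk³ = 103600


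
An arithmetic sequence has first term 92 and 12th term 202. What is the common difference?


d = (aₙ - a₁)/(n-1)
= (202 - 92)/(12-1)
= 110/11 = 10

d = 10


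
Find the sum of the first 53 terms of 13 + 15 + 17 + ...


aₙ = 13 + (53-1)×2 = 117
Sₙ = n(a₁+aₙ)/2 = 53×(13+117)/2
= 53×130/2 = 3445

S_53 = 3445


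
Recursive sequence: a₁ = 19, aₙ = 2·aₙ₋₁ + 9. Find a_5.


Computing step by step:
a_1 = 19
a_2 = 47
a_3 = 103
a_4 = 215
a_5 = 439


a_5 = 439


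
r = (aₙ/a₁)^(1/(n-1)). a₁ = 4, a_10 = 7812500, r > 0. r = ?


r^(n-1) = aₙ/a₁
r^9 = 7812500/4 = 1953125
r = 1953125^(1/9)
= 5

r = 5


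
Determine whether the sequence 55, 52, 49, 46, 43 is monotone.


Differences: -3, -3, -3, -3
All differences < 0 → strictly DECREASING

Monotonically decreasing


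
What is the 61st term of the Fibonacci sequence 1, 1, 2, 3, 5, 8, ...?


Fibonacci sequence: 1, 1, 2, 3, 5, 8, 13, 21, 34, 55, 89, ...
F(61) = 2504730781961

F(61) = 2504730781961


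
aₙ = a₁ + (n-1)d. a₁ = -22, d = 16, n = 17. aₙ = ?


aₙ = a₁ + (n-1)d
= -22 + (17-1)×16
= -22 + 256
= 234

a_17 = 234


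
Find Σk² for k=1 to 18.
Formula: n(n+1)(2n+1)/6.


n = 18
n(n+1)(2n+1)/6 = 18×19×37/6
= 12654/6 = 2109

Σk² = 2109


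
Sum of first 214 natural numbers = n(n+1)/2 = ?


n(n+1)/2 = 214×215/2 = 46010/2 = 23005

Σk = 23005


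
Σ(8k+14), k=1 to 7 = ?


Σ(8k+14) = 8·Σk + 14·n
= 8·28 + 14·7
= 224 + 98 = 322

Σ = 322


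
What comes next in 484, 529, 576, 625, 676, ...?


Pattern: perfect squares: n²
Terms: 484, 529, 576, 625, 676
Next term = 729

Next term = 729


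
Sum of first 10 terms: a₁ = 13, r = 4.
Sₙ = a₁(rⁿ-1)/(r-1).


Sₙ = 13×(4^10 - 1)/(4 - 1)
= 13×(1048576 - 1)/3
= 13×1048575/3
= 4543825

S_10 = 4543825


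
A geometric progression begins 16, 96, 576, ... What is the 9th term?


aₙ = a₁·r^(n-1)
= 16×6^8
= 16×1679616
= 26873856

a_9 = 26873856


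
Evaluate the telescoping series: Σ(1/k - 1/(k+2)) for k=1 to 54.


Telescoping with gap 2: two head and two tail terms survive.
= (1 + 1/2) - (1/55 + 1/56)
= 3/2 - 1/55 - 1/56 = 4509/3080

Sum = 4509/3080


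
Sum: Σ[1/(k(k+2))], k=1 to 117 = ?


1/(k(k+2)) = (1/2)·(1/k - 1/(k+2)) (partial fractions)
Telescoping: Σ = (1/2)·(1 + 1/2 - 1/118 - 1/119) = 10413/14042

Sum = 10413/14042


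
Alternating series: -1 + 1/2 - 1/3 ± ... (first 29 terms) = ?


S = -1 + 1/2 - 1/3 + 1/4 - 1/5 + 1/6 - 1/7 + 1/8 ± ...
= -0.7101
(Full series converges to -ln(2) ≈ -0.6931)

S_29 = -0.7101


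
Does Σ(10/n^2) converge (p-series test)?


p-series test: Σ c/n^p converges if p > 1, diverges if p ≤ 1 (constant c > 0 doesn't affect convergence).
p = 2
2 > 1 → CONVERGES

Converges (p = 2 > 1)


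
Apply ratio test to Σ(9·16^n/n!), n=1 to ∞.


aₙ = 9·16^n/n!
a_{n+1}/aₙ = 16^(n+1)/(n+1)! × n!/16^n  (constant 9 cancels)
= 16/(n+1)
L = lim(n→∞) 16/(n+1) = 0
L < 1 → series CONVERGES

Converges (ratio test: L = 0 < 1)
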